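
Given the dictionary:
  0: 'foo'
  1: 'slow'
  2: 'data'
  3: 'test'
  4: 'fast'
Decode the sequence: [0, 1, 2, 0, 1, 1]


Look up each index in the dictionary:
  0 -> 'foo'
  1 -> 'slow'
  2 -> 'data'
  0 -> 'foo'
  1 -> 'slow'
  1 -> 'slow'

Decoded: "foo slow data foo slow slow"


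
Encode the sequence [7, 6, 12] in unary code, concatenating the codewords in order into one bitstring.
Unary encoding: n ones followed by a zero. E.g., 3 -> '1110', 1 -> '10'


Encode each number as n ones followed by a terminating 0:
  7 -> 11111110 (8 bits)
  6 -> 1111110 (7 bits)
  12 -> 1111111111110 (13 bits)
Total length = 8 + 7 + 13 = 28 bits.

Unary([7, 6, 12]) = 1111111011111101111111111110 (28 bits)


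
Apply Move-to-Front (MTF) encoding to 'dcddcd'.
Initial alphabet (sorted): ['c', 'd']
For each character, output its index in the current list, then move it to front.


MTF encoding:
'd': index 1 in ['c', 'd'] -> ['d', 'c']
'c': index 1 in ['d', 'c'] -> ['c', 'd']
'd': index 1 in ['c', 'd'] -> ['d', 'c']
'd': index 0 in ['d', 'c'] -> ['d', 'c']
'c': index 1 in ['d', 'c'] -> ['c', 'd']
'd': index 1 in ['c', 'd'] -> ['d', 'c']


Output: [1, 1, 1, 0, 1, 1]


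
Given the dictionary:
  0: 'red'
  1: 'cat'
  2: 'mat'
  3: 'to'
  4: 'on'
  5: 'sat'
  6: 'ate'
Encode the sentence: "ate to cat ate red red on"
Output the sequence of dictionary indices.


Look up each word in the dictionary:
  'ate' -> 6
  'to' -> 3
  'cat' -> 1
  'ate' -> 6
  'red' -> 0
  'red' -> 0
  'on' -> 4

Encoded: [6, 3, 1, 6, 0, 0, 4]


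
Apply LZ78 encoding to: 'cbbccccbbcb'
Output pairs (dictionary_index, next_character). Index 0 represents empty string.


LZ78 encoding steps:
Dictionary: {0: ''}
Step 1: w='' (idx 0), next='c' -> output (0, 'c'), add 'c' as idx 1
Step 2: w='' (idx 0), next='b' -> output (0, 'b'), add 'b' as idx 2
Step 3: w='b' (idx 2), next='c' -> output (2, 'c'), add 'bc' as idx 3
Step 4: w='c' (idx 1), next='c' -> output (1, 'c'), add 'cc' as idx 4
Step 5: w='c' (idx 1), next='b' -> output (1, 'b'), add 'cb' as idx 5
Step 6: w='bc' (idx 3), next='b' -> output (3, 'b'), add 'bcb' as idx 6


Encoded: [(0, 'c'), (0, 'b'), (2, 'c'), (1, 'c'), (1, 'b'), (3, 'b')]


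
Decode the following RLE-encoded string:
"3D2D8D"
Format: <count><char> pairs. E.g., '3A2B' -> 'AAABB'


Expanding each <count><char> pair:
  3D -> 'DDD'
  2D -> 'DD'
  8D -> 'DDDDDDDD'

Decoded = DDDDDDDDDDDDD


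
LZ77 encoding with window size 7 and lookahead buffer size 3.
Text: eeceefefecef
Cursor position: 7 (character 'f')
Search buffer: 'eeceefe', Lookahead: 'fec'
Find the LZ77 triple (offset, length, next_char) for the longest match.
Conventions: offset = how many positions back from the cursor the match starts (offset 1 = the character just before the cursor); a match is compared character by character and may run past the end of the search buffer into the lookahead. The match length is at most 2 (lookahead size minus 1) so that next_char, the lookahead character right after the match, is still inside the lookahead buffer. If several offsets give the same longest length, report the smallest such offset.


Try each offset into the search buffer:
  offset=1 (pos 6, char 'e'): match length 0
  offset=2 (pos 5, char 'f'): match length 2
  offset=3 (pos 4, char 'e'): match length 0
  offset=4 (pos 3, char 'e'): match length 0
  offset=5 (pos 2, char 'c'): match length 0
  offset=6 (pos 1, char 'e'): match length 0
  offset=7 (pos 0, char 'e'): match length 0
Longest match has length 2 at offset 2.
next_char = character at position 7 + 2 = 9 -> 'c'

Best match: offset=2, length=2 (matching 'fe' starting at position 5)
LZ77 triple: (2, 2, 'c')


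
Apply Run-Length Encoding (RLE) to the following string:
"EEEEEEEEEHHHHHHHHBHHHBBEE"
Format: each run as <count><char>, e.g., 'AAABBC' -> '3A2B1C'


Scanning runs left to right:
  i=0: run of 'E' x 9 -> '9E'
  i=9: run of 'H' x 8 -> '8H'
  i=17: run of 'B' x 1 -> '1B'
  i=18: run of 'H' x 3 -> '3H'
  i=21: run of 'B' x 2 -> '2B'
  i=23: run of 'E' x 2 -> '2E'

RLE = 9E8H1B3H2B2E


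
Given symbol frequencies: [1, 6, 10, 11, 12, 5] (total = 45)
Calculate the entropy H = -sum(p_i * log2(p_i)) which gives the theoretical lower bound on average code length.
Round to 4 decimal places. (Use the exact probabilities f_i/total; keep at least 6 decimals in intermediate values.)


Per-symbol terms -p_i * log2(p_i) with p_i = f_i/45:
  p = 1/45 = 0.022222: log2(p) = -5.491853, -p*log2(p) = 0.122041
  p = 6/45 = 0.133333: log2(p) = -2.906891, -p*log2(p) = 0.387585
  p = 10/45 = 0.222222: log2(p) = -2.169925, -p*log2(p) = 0.482206
  p = 11/45 = 0.244444: log2(p) = -2.032421, -p*log2(p) = 0.496814
  p = 12/45 = 0.266667: log2(p) = -1.906891, -p*log2(p) = 0.508504
  p = 5/45 = 0.111111: log2(p) = -3.169925, -p*log2(p) = 0.352214
H = 0.122041 + 0.387585 + 0.482206 + 0.496814 + 0.508504 + 0.352214 = 2.349364

H = 2.3494 bits/symbol


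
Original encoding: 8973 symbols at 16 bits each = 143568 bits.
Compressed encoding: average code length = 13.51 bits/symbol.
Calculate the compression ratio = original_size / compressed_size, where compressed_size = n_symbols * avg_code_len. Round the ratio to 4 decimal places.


original_size = n_symbols * orig_bits = 8973 * 16 = 143568 bits
compressed_size = n_symbols * avg_code_len = 8973 * 13.51 = 121225.23 bits
ratio = original_size / compressed_size = 143568 / 121225.23 = 1.1843

Compression ratio = 1.1843


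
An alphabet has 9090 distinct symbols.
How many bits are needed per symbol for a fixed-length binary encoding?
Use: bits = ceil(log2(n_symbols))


log2(9090) = 13.1501
Bracket: 2^13 = 8192 < 9090 <= 2^14 = 16384
So ceil(log2(9090)) = 14

bits = ceil(log2(9090)) = ceil(13.1501) = 14 bits


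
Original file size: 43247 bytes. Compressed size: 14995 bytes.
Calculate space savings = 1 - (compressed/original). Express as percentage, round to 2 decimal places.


ratio = compressed/original = 14995/43247 = 0.346729
savings = 1 - ratio = 1 - 0.346729 = 0.653271
as a percentage: 0.653271 * 100 = 65.33%

Space savings = 1 - 14995/43247 = 65.33%


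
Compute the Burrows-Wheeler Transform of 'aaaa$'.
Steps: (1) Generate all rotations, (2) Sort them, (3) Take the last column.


Rotations (sorted):
  0: $aaaa -> last char: a
  1: a$aaa -> last char: a
  2: aa$aa -> last char: a
  3: aaa$a -> last char: a
  4: aaaa$ -> last char: $


BWT = aaaa$


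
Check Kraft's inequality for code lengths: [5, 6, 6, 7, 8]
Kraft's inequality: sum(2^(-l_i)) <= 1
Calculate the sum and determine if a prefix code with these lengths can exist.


Sum = 2^(-5) + 2^(-6) + 2^(-6) + 2^(-7) + 2^(-8)
    = 0.03125 + 0.015625 + 0.015625 + 0.0078125 + 0.00390625
    = 19/256 = 0.07421875
Since 0.07421875 <= 1, Kraft's inequality IS satisfied.
A prefix code with these lengths CAN exist.

Kraft sum = 0.07421875. Satisfied.


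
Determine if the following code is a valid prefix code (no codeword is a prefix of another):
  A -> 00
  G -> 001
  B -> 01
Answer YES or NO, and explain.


Checking each pair (does one codeword prefix another?):
  A='00' vs G='001': prefix -- VIOLATION

NO -- this is NOT a valid prefix code. A (00) is a prefix of G (001).


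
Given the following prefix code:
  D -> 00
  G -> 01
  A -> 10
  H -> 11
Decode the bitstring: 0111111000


Decoding step by step:
Bits 01 -> G
Bits 11 -> H
Bits 11 -> H
Bits 10 -> A
Bits 00 -> D


Decoded message: GHHAD


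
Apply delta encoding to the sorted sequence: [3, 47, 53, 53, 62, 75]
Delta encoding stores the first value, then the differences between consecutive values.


First value: 3
Deltas:
  47 - 3 = 44
  53 - 47 = 6
  53 - 53 = 0
  62 - 53 = 9
  75 - 62 = 13


Delta encoded: [3, 44, 6, 0, 9, 13]


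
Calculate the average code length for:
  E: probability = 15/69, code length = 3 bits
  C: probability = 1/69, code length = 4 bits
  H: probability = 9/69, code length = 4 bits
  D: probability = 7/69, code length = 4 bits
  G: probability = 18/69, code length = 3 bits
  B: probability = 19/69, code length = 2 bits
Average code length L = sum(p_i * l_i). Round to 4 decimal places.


Weighted contributions p_i * l_i:
  E: (15/69) * 3 = 45/69
  C: (1/69) * 4 = 4/69
  H: (9/69) * 4 = 36/69
  D: (7/69) * 4 = 28/69
  G: (18/69) * 3 = 54/69
  B: (19/69) * 2 = 38/69
Sum = (45 + 4 + 36 + 28 + 54 + 38)/69 = 205/69

L = 205/69 = 2.9710 bits/symbol


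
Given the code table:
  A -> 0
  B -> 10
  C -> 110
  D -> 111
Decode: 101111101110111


Decoding:
10 -> B
111 -> D
110 -> C
111 -> D
0 -> A
111 -> D


Result: BDCDAD


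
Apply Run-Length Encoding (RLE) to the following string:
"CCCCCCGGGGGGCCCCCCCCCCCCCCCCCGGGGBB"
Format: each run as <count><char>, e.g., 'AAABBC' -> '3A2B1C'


Scanning runs left to right:
  i=0: run of 'C' x 6 -> '6C'
  i=6: run of 'G' x 6 -> '6G'
  i=12: run of 'C' x 17 -> '17C'
  i=29: run of 'G' x 4 -> '4G'
  i=33: run of 'B' x 2 -> '2B'

RLE = 6C6G17C4G2B


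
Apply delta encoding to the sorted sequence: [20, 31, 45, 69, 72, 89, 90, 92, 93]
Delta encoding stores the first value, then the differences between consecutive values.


First value: 20
Deltas:
  31 - 20 = 11
  45 - 31 = 14
  69 - 45 = 24
  72 - 69 = 3
  89 - 72 = 17
  90 - 89 = 1
  92 - 90 = 2
  93 - 92 = 1


Delta encoded: [20, 11, 14, 24, 3, 17, 1, 2, 1]


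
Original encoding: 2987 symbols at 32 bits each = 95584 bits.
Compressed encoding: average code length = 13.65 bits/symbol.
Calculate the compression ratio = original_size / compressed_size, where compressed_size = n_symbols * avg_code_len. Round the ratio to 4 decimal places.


original_size = n_symbols * orig_bits = 2987 * 32 = 95584 bits
compressed_size = n_symbols * avg_code_len = 2987 * 13.65 = 40772.55 bits
ratio = original_size / compressed_size = 95584 / 40772.55 = 2.3443

Compression ratio = 2.3443


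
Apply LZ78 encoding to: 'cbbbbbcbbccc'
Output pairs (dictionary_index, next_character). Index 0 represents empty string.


LZ78 encoding steps:
Dictionary: {0: ''}
Step 1: w='' (idx 0), next='c' -> output (0, 'c'), add 'c' as idx 1
Step 2: w='' (idx 0), next='b' -> output (0, 'b'), add 'b' as idx 2
Step 3: w='b' (idx 2), next='b' -> output (2, 'b'), add 'bb' as idx 3
Step 4: w='bb' (idx 3), next='c' -> output (3, 'c'), add 'bbc' as idx 4
Step 5: w='bbc' (idx 4), next='c' -> output (4, 'c'), add 'bbcc' as idx 5
Step 6: w='c' (idx 1), end of input -> output (1, '')


Encoded: [(0, 'c'), (0, 'b'), (2, 'b'), (3, 'c'), (4, 'c'), (1, '')]


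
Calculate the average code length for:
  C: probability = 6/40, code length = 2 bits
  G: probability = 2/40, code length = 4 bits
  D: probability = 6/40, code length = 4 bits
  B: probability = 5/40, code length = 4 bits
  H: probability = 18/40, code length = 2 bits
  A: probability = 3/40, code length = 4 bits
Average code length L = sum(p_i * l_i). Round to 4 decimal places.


Weighted contributions p_i * l_i:
  C: (6/40) * 2 = 12/40
  G: (2/40) * 4 = 8/40
  D: (6/40) * 4 = 24/40
  B: (5/40) * 4 = 20/40
  H: (18/40) * 2 = 36/40
  A: (3/40) * 4 = 12/40
Sum = (12 + 8 + 24 + 20 + 36 + 12)/40 = 112/40

L = 112/40 = 2.8000 bits/symbol


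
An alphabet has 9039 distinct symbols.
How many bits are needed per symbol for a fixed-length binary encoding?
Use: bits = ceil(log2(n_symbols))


log2(9039) = 13.1419
Bracket: 2^13 = 8192 < 9039 <= 2^14 = 16384
So ceil(log2(9039)) = 14

bits = ceil(log2(9039)) = ceil(13.1419) = 14 bits


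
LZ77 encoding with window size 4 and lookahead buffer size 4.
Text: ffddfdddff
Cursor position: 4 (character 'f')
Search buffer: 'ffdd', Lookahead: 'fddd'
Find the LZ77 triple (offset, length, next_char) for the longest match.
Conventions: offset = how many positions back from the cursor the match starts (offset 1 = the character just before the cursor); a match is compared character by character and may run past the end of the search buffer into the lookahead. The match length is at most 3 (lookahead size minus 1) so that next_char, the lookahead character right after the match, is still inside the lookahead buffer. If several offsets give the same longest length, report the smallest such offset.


Try each offset into the search buffer:
  offset=1 (pos 3, char 'd'): match length 0
  offset=2 (pos 2, char 'd'): match length 0
  offset=3 (pos 1, char 'f'): match length 3
  offset=4 (pos 0, char 'f'): match length 1
Longest match has length 3 at offset 3.
next_char = character at position 4 + 3 = 7 -> 'd'

Best match: offset=3, length=3 (matching 'fdd' starting at position 1)
LZ77 triple: (3, 3, 'd')


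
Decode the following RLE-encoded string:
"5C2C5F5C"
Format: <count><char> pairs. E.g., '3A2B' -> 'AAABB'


Expanding each <count><char> pair:
  5C -> 'CCCCC'
  2C -> 'CC'
  5F -> 'FFFFF'
  5C -> 'CCCCC'

Decoded = CCCCCCCFFFFFCCCCC


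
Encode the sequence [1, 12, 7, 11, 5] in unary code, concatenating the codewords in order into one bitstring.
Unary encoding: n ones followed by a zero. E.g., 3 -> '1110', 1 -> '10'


Encode each number as n ones followed by a terminating 0:
  1 -> 10 (2 bits)
  12 -> 1111111111110 (13 bits)
  7 -> 11111110 (8 bits)
  11 -> 111111111110 (12 bits)
  5 -> 111110 (6 bits)
Total length = 2 + 13 + 8 + 12 + 6 = 41 bits.

Unary([1, 12, 7, 11, 5]) = 10111111111111011111110111111111110111110 (41 bits)


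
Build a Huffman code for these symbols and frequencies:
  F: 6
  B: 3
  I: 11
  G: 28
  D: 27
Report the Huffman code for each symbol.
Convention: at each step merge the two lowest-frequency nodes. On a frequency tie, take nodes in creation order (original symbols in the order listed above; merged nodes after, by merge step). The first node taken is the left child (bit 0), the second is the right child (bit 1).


Huffman tree construction:
Step 1: Merge B(3) + F(6) = 9
Step 2: Merge (B+F)(9) + I(11) = 20
Step 3: Merge ((B+F)+I)(20) + D(27) = 47
Step 4: Merge G(28) + (((B+F)+I)+D)(47) = 75
Read each symbol's code off the tree from the root (left child = 0, right child = 1).

Codes:
  F: 1001 (length 4)
  B: 1000 (length 4)
  I: 101 (length 3)
  G: 0 (length 1)
  D: 11 (length 2)
Average code length: 151/75 = 2.0133 bits/symbol


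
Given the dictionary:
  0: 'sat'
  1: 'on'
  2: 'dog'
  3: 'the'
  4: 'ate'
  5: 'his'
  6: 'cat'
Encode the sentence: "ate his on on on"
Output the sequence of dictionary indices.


Look up each word in the dictionary:
  'ate' -> 4
  'his' -> 5
  'on' -> 1
  'on' -> 1
  'on' -> 1

Encoded: [4, 5, 1, 1, 1]


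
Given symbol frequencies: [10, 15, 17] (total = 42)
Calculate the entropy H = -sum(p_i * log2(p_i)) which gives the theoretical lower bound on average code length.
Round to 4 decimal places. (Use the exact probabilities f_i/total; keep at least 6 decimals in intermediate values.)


Per-symbol terms -p_i * log2(p_i) with p_i = f_i/42:
  p = 10/42 = 0.238095: log2(p) = -2.070389, -p*log2(p) = 0.492950
  p = 15/42 = 0.357143: log2(p) = -1.485427, -p*log2(p) = 0.530510
  p = 17/42 = 0.404762: log2(p) = -1.304855, -p*log2(p) = 0.528155
H = 0.492950 + 0.530510 + 0.528155 = 1.551615

H = 1.5516 bits/symbol


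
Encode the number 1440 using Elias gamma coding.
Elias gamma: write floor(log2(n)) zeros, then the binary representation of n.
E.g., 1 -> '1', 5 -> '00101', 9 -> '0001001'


num_bits = floor(log2(1440)) + 1 = 11
leading_zeros = num_bits - 1 = 10
binary(1440) = 10110100000

Elias gamma(1440) = '0000000000' + '10110100000' = 000000000010110100000 (21 bits)


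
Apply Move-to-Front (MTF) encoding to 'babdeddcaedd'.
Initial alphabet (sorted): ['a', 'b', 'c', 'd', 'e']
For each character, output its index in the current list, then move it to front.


MTF encoding:
'b': index 1 in ['a', 'b', 'c', 'd', 'e'] -> ['b', 'a', 'c', 'd', 'e']
'a': index 1 in ['b', 'a', 'c', 'd', 'e'] -> ['a', 'b', 'c', 'd', 'e']
'b': index 1 in ['a', 'b', 'c', 'd', 'e'] -> ['b', 'a', 'c', 'd', 'e']
'd': index 3 in ['b', 'a', 'c', 'd', 'e'] -> ['d', 'b', 'a', 'c', 'e']
'e': index 4 in ['d', 'b', 'a', 'c', 'e'] -> ['e', 'd', 'b', 'a', 'c']
'd': index 1 in ['e', 'd', 'b', 'a', 'c'] -> ['d', 'e', 'b', 'a', 'c']
'd': index 0 in ['d', 'e', 'b', 'a', 'c'] -> ['d', 'e', 'b', 'a', 'c']
'c': index 4 in ['d', 'e', 'b', 'a', 'c'] -> ['c', 'd', 'e', 'b', 'a']
'a': index 4 in ['c', 'd', 'e', 'b', 'a'] -> ['a', 'c', 'd', 'e', 'b']
'e': index 3 in ['a', 'c', 'd', 'e', 'b'] -> ['e', 'a', 'c', 'd', 'b']
'd': index 3 in ['e', 'a', 'c', 'd', 'b'] -> ['d', 'e', 'a', 'c', 'b']
'd': index 0 in ['d', 'e', 'a', 'c', 'b'] -> ['d', 'e', 'a', 'c', 'b']


Output: [1, 1, 1, 3, 4, 1, 0, 4, 4, 3, 3, 0]


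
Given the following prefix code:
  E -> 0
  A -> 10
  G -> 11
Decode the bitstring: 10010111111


Decoding step by step:
Bits 10 -> A
Bits 0 -> E
Bits 10 -> A
Bits 11 -> G
Bits 11 -> G
Bits 11 -> G


Decoded message: AEAGGG


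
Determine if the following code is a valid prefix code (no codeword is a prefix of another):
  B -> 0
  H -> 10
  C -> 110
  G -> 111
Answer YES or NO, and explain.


Checking each pair (does one codeword prefix another?):
  B='0' vs H='10': no prefix
  B='0' vs C='110': no prefix
  B='0' vs G='111': no prefix
  H='10' vs B='0': no prefix
  H='10' vs C='110': no prefix
  H='10' vs G='111': no prefix
  C='110' vs B='0': no prefix
  C='110' vs H='10': no prefix
  C='110' vs G='111': no prefix
  G='111' vs B='0': no prefix
  G='111' vs H='10': no prefix
  G='111' vs C='110': no prefix
No violation found over all pairs.

YES -- this is a valid prefix code. No codeword is a prefix of any other codeword.


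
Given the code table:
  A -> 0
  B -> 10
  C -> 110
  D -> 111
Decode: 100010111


Decoding:
10 -> B
0 -> A
0 -> A
10 -> B
111 -> D


Result: BAABD


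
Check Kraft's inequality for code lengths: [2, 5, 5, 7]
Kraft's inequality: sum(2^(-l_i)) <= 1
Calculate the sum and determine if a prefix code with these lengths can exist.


Sum = 2^(-2) + 2^(-5) + 2^(-5) + 2^(-7)
    = 0.25 + 0.03125 + 0.03125 + 0.0078125
    = 41/128 = 0.3203125
Since 0.3203125 <= 1, Kraft's inequality IS satisfied.
A prefix code with these lengths CAN exist.

Kraft sum = 0.3203125. Satisfied.


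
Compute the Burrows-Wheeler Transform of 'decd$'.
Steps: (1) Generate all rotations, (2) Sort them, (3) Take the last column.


Rotations (sorted):
  0: $decd -> last char: d
  1: cd$de -> last char: e
  2: d$dec -> last char: c
  3: decd$ -> last char: $
  4: ecd$d -> last char: d


BWT = dec$d


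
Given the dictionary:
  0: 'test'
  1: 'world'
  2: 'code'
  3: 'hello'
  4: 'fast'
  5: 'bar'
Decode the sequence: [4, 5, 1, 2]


Look up each index in the dictionary:
  4 -> 'fast'
  5 -> 'bar'
  1 -> 'world'
  2 -> 'code'

Decoded: "fast bar world code"


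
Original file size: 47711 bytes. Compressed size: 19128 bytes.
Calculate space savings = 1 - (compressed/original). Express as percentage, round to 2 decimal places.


ratio = compressed/original = 19128/47711 = 0.400914
savings = 1 - ratio = 1 - 0.400914 = 0.599086
as a percentage: 0.599086 * 100 = 59.91%

Space savings = 1 - 19128/47711 = 59.91%


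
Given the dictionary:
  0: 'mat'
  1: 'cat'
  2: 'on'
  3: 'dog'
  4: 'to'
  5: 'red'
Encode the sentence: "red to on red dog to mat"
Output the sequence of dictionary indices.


Look up each word in the dictionary:
  'red' -> 5
  'to' -> 4
  'on' -> 2
  'red' -> 5
  'dog' -> 3
  'to' -> 4
  'mat' -> 0

Encoded: [5, 4, 2, 5, 3, 4, 0]


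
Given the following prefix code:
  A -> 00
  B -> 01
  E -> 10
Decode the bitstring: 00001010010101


Decoding step by step:
Bits 00 -> A
Bits 00 -> A
Bits 10 -> E
Bits 10 -> E
Bits 01 -> B
Bits 01 -> B
Bits 01 -> B


Decoded message: AAEEBBB


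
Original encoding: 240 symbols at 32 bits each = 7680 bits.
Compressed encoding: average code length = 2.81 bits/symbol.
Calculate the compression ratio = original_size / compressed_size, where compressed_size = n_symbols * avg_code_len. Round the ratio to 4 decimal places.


original_size = n_symbols * orig_bits = 240 * 32 = 7680 bits
compressed_size = n_symbols * avg_code_len = 240 * 2.81 = 674.4 bits
ratio = original_size / compressed_size = 7680 / 674.4 = 11.3879

Compression ratio = 11.3879


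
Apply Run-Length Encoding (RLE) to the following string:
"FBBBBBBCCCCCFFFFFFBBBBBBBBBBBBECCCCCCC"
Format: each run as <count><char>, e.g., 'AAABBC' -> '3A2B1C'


Scanning runs left to right:
  i=0: run of 'F' x 1 -> '1F'
  i=1: run of 'B' x 6 -> '6B'
  i=7: run of 'C' x 5 -> '5C'
  i=12: run of 'F' x 6 -> '6F'
  i=18: run of 'B' x 12 -> '12B'
  i=30: run of 'E' x 1 -> '1E'
  i=31: run of 'C' x 7 -> '7C'

RLE = 1F6B5C6F12B1E7C


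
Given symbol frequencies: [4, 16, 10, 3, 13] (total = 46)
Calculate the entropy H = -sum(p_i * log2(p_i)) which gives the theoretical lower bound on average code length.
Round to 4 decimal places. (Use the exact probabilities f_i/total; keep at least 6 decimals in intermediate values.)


Per-symbol terms -p_i * log2(p_i) with p_i = f_i/46:
  p = 4/46 = 0.086957: log2(p) = -3.523562, -p*log2(p) = 0.306397
  p = 16/46 = 0.347826: log2(p) = -1.523562, -p*log2(p) = 0.529935
  p = 10/46 = 0.217391: log2(p) = -2.201634, -p*log2(p) = 0.478616
  p = 3/46 = 0.065217: log2(p) = -3.938599, -p*log2(p) = 0.256865
  p = 13/46 = 0.282609: log2(p) = -1.823122, -p*log2(p) = 0.515230
H = 0.306397 + 0.529935 + 0.478616 + 0.256865 + 0.515230 = 2.087043

H = 2.087 bits/symbol


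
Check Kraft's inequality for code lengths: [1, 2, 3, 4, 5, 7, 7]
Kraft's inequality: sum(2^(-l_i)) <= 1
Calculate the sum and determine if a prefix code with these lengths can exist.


Sum = 2^(-1) + 2^(-2) + 2^(-3) + 2^(-4) + 2^(-5) + 2^(-7) + 2^(-7)
    = 0.5 + 0.25 + 0.125 + 0.0625 + 0.03125 + 0.0078125 + 0.0078125
    = 126/128 = 0.984375
Since 0.984375 <= 1, Kraft's inequality IS satisfied.
A prefix code with these lengths CAN exist.

Kraft sum = 0.984375. Satisfied.


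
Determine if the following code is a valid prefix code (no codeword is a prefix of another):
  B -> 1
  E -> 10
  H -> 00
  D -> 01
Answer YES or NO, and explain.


Checking each pair (does one codeword prefix another?):
  B='1' vs E='10': prefix -- VIOLATION

NO -- this is NOT a valid prefix code. B (1) is a prefix of E (10).


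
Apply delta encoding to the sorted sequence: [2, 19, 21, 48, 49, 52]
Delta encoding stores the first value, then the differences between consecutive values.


First value: 2
Deltas:
  19 - 2 = 17
  21 - 19 = 2
  48 - 21 = 27
  49 - 48 = 1
  52 - 49 = 3


Delta encoded: [2, 17, 2, 27, 1, 3]


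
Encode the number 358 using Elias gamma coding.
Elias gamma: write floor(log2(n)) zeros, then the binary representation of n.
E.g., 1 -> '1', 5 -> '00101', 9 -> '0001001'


num_bits = floor(log2(358)) + 1 = 9
leading_zeros = num_bits - 1 = 8
binary(358) = 101100110

Elias gamma(358) = '00000000' + '101100110' = 00000000101100110 (17 bits)


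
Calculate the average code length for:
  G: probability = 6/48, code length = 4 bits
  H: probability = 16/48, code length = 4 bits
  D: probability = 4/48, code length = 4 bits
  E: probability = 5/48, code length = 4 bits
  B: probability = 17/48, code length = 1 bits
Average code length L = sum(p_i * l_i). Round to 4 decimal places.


Weighted contributions p_i * l_i:
  G: (6/48) * 4 = 24/48
  H: (16/48) * 4 = 64/48
  D: (4/48) * 4 = 16/48
  E: (5/48) * 4 = 20/48
  B: (17/48) * 1 = 17/48
Sum = (24 + 64 + 16 + 20 + 17)/48 = 141/48

L = 141/48 = 2.9375 bits/symbol


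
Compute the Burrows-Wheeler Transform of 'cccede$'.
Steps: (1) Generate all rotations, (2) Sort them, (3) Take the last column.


Rotations (sorted):
  0: $cccede -> last char: e
  1: cccede$ -> last char: $
  2: ccede$c -> last char: c
  3: cede$cc -> last char: c
  4: de$ccce -> last char: e
  5: e$ccced -> last char: d
  6: ede$ccc -> last char: c


BWT = e$ccedc


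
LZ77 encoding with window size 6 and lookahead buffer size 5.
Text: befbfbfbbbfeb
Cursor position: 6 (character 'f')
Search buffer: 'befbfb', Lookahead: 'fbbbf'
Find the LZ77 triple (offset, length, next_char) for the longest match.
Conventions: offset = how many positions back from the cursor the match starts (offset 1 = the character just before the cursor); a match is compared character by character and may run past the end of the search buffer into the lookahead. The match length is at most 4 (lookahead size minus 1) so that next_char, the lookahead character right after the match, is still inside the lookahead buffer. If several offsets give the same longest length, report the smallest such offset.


Try each offset into the search buffer:
  offset=1 (pos 5, char 'b'): match length 0
  offset=2 (pos 4, char 'f'): match length 2
  offset=3 (pos 3, char 'b'): match length 0
  offset=4 (pos 2, char 'f'): match length 2
  offset=5 (pos 1, char 'e'): match length 0
  offset=6 (pos 0, char 'b'): match length 0
Longest match has length 2, found at offsets 2, 4; take the smallest, offset 2.
next_char = character at position 6 + 2 = 8 -> 'b'

Best match: offset=2, length=2 (matching 'fb' starting at position 4)
LZ77 triple: (2, 2, 'b')


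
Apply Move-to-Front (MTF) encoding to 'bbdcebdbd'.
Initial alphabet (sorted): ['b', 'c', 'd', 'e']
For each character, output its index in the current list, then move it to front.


MTF encoding:
'b': index 0 in ['b', 'c', 'd', 'e'] -> ['b', 'c', 'd', 'e']
'b': index 0 in ['b', 'c', 'd', 'e'] -> ['b', 'c', 'd', 'e']
'd': index 2 in ['b', 'c', 'd', 'e'] -> ['d', 'b', 'c', 'e']
'c': index 2 in ['d', 'b', 'c', 'e'] -> ['c', 'd', 'b', 'e']
'e': index 3 in ['c', 'd', 'b', 'e'] -> ['e', 'c', 'd', 'b']
'b': index 3 in ['e', 'c', 'd', 'b'] -> ['b', 'e', 'c', 'd']
'd': index 3 in ['b', 'e', 'c', 'd'] -> ['d', 'b', 'e', 'c']
'b': index 1 in ['d', 'b', 'e', 'c'] -> ['b', 'd', 'e', 'c']
'd': index 1 in ['b', 'd', 'e', 'c'] -> ['d', 'b', 'e', 'c']


Output: [0, 0, 2, 2, 3, 3, 3, 1, 1]


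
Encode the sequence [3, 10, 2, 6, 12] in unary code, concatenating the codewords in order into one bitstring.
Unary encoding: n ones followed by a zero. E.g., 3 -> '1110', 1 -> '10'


Encode each number as n ones followed by a terminating 0:
  3 -> 1110 (4 bits)
  10 -> 11111111110 (11 bits)
  2 -> 110 (3 bits)
  6 -> 1111110 (7 bits)
  12 -> 1111111111110 (13 bits)
Total length = 4 + 11 + 3 + 7 + 13 = 38 bits.

Unary([3, 10, 2, 6, 12]) = 11101111111111011011111101111111111110 (38 bits)


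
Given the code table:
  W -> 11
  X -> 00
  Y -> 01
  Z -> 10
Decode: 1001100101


Decoding:
10 -> Z
01 -> Y
10 -> Z
01 -> Y
01 -> Y


Result: ZYZYY


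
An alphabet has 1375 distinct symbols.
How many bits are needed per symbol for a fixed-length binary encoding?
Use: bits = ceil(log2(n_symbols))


log2(1375) = 10.4252
Bracket: 2^10 = 1024 < 1375 <= 2^11 = 2048
So ceil(log2(1375)) = 11

bits = ceil(log2(1375)) = ceil(10.4252) = 11 bits


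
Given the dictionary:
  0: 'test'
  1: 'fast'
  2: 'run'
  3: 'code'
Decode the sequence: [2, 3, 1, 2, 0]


Look up each index in the dictionary:
  2 -> 'run'
  3 -> 'code'
  1 -> 'fast'
  2 -> 'run'
  0 -> 'test'

Decoded: "run code fast run test"


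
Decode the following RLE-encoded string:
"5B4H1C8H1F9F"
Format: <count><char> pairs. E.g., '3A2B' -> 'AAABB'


Expanding each <count><char> pair:
  5B -> 'BBBBB'
  4H -> 'HHHH'
  1C -> 'C'
  8H -> 'HHHHHHHH'
  1F -> 'F'
  9F -> 'FFFFFFFFF'

Decoded = BBBBBHHHHCHHHHHHHHFFFFFFFFFF


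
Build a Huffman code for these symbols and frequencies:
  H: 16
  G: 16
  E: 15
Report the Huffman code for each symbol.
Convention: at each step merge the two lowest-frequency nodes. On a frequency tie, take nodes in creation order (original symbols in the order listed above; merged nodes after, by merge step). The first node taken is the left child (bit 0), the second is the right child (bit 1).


Huffman tree construction:
Step 1: Merge E(15) + H(16) = 31
Step 2: Merge G(16) + (E+H)(31) = 47
Read each symbol's code off the tree from the root (left child = 0, right child = 1).

Codes:
  H: 11 (length 2)
  G: 0 (length 1)
  E: 10 (length 2)
Average code length: 78/47 = 1.6596 bits/symbol


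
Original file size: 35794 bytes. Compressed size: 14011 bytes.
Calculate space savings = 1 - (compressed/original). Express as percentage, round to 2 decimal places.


ratio = compressed/original = 14011/35794 = 0.391434
savings = 1 - ratio = 1 - 0.391434 = 0.608566
as a percentage: 0.608566 * 100 = 60.86%

Space savings = 1 - 14011/35794 = 60.86%


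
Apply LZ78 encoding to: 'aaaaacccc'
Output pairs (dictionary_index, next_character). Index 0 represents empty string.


LZ78 encoding steps:
Dictionary: {0: ''}
Step 1: w='' (idx 0), next='a' -> output (0, 'a'), add 'a' as idx 1
Step 2: w='a' (idx 1), next='a' -> output (1, 'a'), add 'aa' as idx 2
Step 3: w='aa' (idx 2), next='c' -> output (2, 'c'), add 'aac' as idx 3
Step 4: w='' (idx 0), next='c' -> output (0, 'c'), add 'c' as idx 4
Step 5: w='c' (idx 4), next='c' -> output (4, 'c'), add 'cc' as idx 5


Encoded: [(0, 'a'), (1, 'a'), (2, 'c'), (0, 'c'), (4, 'c')]


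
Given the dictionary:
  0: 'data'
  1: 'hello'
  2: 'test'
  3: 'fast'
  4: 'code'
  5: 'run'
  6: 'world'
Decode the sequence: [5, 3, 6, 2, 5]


Look up each index in the dictionary:
  5 -> 'run'
  3 -> 'fast'
  6 -> 'world'
  2 -> 'test'
  5 -> 'run'

Decoded: "run fast world test run"


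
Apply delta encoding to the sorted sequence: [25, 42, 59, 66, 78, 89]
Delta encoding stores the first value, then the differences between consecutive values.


First value: 25
Deltas:
  42 - 25 = 17
  59 - 42 = 17
  66 - 59 = 7
  78 - 66 = 12
  89 - 78 = 11


Delta encoded: [25, 17, 17, 7, 12, 11]


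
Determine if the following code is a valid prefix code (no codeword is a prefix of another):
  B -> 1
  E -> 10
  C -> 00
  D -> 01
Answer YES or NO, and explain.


Checking each pair (does one codeword prefix another?):
  B='1' vs E='10': prefix -- VIOLATION

NO -- this is NOT a valid prefix code. B (1) is a prefix of E (10).


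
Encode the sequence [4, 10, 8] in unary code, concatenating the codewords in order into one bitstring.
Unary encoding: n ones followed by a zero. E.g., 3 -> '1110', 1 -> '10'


Encode each number as n ones followed by a terminating 0:
  4 -> 11110 (5 bits)
  10 -> 11111111110 (11 bits)
  8 -> 111111110 (9 bits)
Total length = 5 + 11 + 9 = 25 bits.

Unary([4, 10, 8]) = 1111011111111110111111110 (25 bits)


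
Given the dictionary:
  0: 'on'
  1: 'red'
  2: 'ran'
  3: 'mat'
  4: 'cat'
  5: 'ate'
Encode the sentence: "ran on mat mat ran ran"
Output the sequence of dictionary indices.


Look up each word in the dictionary:
  'ran' -> 2
  'on' -> 0
  'mat' -> 3
  'mat' -> 3
  'ran' -> 2
  'ran' -> 2

Encoded: [2, 0, 3, 3, 2, 2]


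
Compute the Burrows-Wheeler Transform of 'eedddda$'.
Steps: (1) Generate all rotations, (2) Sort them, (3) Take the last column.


Rotations (sorted):
  0: $eedddda -> last char: a
  1: a$eedddd -> last char: d
  2: da$eeddd -> last char: d
  3: dda$eedd -> last char: d
  4: ddda$eed -> last char: d
  5: dddda$ee -> last char: e
  6: edddda$e -> last char: e
  7: eedddda$ -> last char: $


BWT = addddee$


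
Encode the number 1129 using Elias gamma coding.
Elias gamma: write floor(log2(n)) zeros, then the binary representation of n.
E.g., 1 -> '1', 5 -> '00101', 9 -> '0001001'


num_bits = floor(log2(1129)) + 1 = 11
leading_zeros = num_bits - 1 = 10
binary(1129) = 10001101001

Elias gamma(1129) = '0000000000' + '10001101001' = 000000000010001101001 (21 bits)


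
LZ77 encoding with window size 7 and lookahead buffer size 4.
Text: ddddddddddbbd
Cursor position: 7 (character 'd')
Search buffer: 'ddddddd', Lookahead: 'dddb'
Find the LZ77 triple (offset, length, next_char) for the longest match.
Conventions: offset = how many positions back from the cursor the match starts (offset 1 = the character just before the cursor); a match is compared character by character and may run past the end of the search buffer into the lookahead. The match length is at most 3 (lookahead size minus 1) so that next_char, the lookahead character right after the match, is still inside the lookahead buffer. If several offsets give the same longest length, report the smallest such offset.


Try each offset into the search buffer:
  offset=1 (pos 6, char 'd'): match length 3
  offset=2 (pos 5, char 'd'): match length 3
  offset=3 (pos 4, char 'd'): match length 3
  offset=4 (pos 3, char 'd'): match length 3
  offset=5 (pos 2, char 'd'): match length 3
  offset=6 (pos 1, char 'd'): match length 3
  offset=7 (pos 0, char 'd'): match length 3
Longest match has length 3, found at offsets 1, 2, 3, 4, 5, 6, 7; take the smallest, offset 1.
next_char = character at position 7 + 3 = 10 -> 'b'

Best match: offset=1, length=3 (matching 'ddd' starting at position 6)
LZ77 triple: (1, 3, 'b')


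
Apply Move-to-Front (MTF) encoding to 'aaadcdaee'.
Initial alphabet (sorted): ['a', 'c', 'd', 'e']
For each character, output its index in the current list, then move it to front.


MTF encoding:
'a': index 0 in ['a', 'c', 'd', 'e'] -> ['a', 'c', 'd', 'e']
'a': index 0 in ['a', 'c', 'd', 'e'] -> ['a', 'c', 'd', 'e']
'a': index 0 in ['a', 'c', 'd', 'e'] -> ['a', 'c', 'd', 'e']
'd': index 2 in ['a', 'c', 'd', 'e'] -> ['d', 'a', 'c', 'e']
'c': index 2 in ['d', 'a', 'c', 'e'] -> ['c', 'd', 'a', 'e']
'd': index 1 in ['c', 'd', 'a', 'e'] -> ['d', 'c', 'a', 'e']
'a': index 2 in ['d', 'c', 'a', 'e'] -> ['a', 'd', 'c', 'e']
'e': index 3 in ['a', 'd', 'c', 'e'] -> ['e', 'a', 'd', 'c']
'e': index 0 in ['e', 'a', 'd', 'c'] -> ['e', 'a', 'd', 'c']


Output: [0, 0, 0, 2, 2, 1, 2, 3, 0]


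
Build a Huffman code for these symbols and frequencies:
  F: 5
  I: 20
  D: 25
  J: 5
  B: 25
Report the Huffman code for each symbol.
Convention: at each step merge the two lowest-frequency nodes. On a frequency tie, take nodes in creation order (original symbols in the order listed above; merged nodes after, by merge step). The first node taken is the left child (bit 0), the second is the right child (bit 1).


Huffman tree construction:
Step 1: Merge F(5) + J(5) = 10
Step 2: Merge (F+J)(10) + I(20) = 30
Step 3: Merge D(25) + B(25) = 50
Step 4: Merge ((F+J)+I)(30) + (D+B)(50) = 80
Read each symbol's code off the tree from the root (left child = 0, right child = 1).

Codes:
  F: 000 (length 3)
  I: 01 (length 2)
  D: 10 (length 2)
  J: 001 (length 3)
  B: 11 (length 2)
Average code length: 170/80 = 2.1250 bits/symbol


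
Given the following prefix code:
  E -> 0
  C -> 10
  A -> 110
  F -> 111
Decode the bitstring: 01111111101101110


Decoding step by step:
Bits 0 -> E
Bits 111 -> F
Bits 111 -> F
Bits 110 -> A
Bits 110 -> A
Bits 111 -> F
Bits 0 -> E


Decoded message: EFFAAFE


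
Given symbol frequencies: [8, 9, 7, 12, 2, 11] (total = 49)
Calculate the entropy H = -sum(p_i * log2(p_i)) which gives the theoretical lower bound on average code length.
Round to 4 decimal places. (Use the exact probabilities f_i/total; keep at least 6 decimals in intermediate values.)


Per-symbol terms -p_i * log2(p_i) with p_i = f_i/49:
  p = 8/49 = 0.163265: log2(p) = -2.614710, -p*log2(p) = 0.426891
  p = 9/49 = 0.183673: log2(p) = -2.444785, -p*log2(p) = 0.449042
  p = 7/49 = 0.142857: log2(p) = -2.807355, -p*log2(p) = 0.401051
  p = 12/49 = 0.244898: log2(p) = -2.029747, -p*log2(p) = 0.497081
  p = 2/49 = 0.040816: log2(p) = -4.614710, -p*log2(p) = 0.188356
  p = 11/49 = 0.224490: log2(p) = -2.155278, -p*log2(p) = 0.483838
H = 0.426891 + 0.449042 + 0.401051 + 0.497081 + 0.188356 + 0.483838 = 2.446259

H = 2.4463 bits/symbol


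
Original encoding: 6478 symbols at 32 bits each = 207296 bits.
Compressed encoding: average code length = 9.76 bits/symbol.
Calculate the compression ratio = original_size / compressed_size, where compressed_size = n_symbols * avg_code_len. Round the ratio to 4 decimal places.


original_size = n_symbols * orig_bits = 6478 * 32 = 207296 bits
compressed_size = n_symbols * avg_code_len = 6478 * 9.76 = 63225.28 bits
ratio = original_size / compressed_size = 207296 / 63225.28 = 3.2787

Compression ratio = 3.2787


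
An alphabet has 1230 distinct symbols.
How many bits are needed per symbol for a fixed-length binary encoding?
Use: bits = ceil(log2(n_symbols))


log2(1230) = 10.2644
Bracket: 2^10 = 1024 < 1230 <= 2^11 = 2048
So ceil(log2(1230)) = 11

bits = ceil(log2(1230)) = ceil(10.2644) = 11 bits


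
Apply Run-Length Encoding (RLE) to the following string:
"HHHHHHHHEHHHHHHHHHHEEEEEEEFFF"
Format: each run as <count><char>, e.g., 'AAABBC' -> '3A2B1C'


Scanning runs left to right:
  i=0: run of 'H' x 8 -> '8H'
  i=8: run of 'E' x 1 -> '1E'
  i=9: run of 'H' x 10 -> '10H'
  i=19: run of 'E' x 7 -> '7E'
  i=26: run of 'F' x 3 -> '3F'

RLE = 8H1E10H7E3F


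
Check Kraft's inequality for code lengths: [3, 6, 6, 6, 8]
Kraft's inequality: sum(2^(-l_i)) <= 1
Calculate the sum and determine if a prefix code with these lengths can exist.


Sum = 2^(-3) + 2^(-6) + 2^(-6) + 2^(-6) + 2^(-8)
    = 0.125 + 0.015625 + 0.015625 + 0.015625 + 0.00390625
    = 45/256 = 0.17578125
Since 0.17578125 <= 1, Kraft's inequality IS satisfied.
A prefix code with these lengths CAN exist.

Kraft sum = 0.17578125. Satisfied.


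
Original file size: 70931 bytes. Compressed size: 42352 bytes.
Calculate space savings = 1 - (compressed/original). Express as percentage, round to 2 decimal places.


ratio = compressed/original = 42352/70931 = 0.597087
savings = 1 - ratio = 1 - 0.597087 = 0.402913
as a percentage: 0.402913 * 100 = 40.29%

Space savings = 1 - 42352/70931 = 40.29%


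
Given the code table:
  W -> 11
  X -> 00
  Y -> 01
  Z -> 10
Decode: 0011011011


Decoding:
00 -> X
11 -> W
01 -> Y
10 -> Z
11 -> W


Result: XWYZW


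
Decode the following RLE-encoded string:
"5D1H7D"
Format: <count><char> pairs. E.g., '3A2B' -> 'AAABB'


Expanding each <count><char> pair:
  5D -> 'DDDDD'
  1H -> 'H'
  7D -> 'DDDDDDD'

Decoded = DDDDDHDDDDDDD


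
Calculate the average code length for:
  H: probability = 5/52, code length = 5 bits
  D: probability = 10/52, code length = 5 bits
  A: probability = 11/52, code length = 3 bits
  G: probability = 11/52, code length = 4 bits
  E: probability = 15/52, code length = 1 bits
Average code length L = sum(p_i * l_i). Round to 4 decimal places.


Weighted contributions p_i * l_i:
  H: (5/52) * 5 = 25/52
  D: (10/52) * 5 = 50/52
  A: (11/52) * 3 = 33/52
  G: (11/52) * 4 = 44/52
  E: (15/52) * 1 = 15/52
Sum = (25 + 50 + 33 + 44 + 15)/52 = 167/52

L = 167/52 = 3.2115 bits/symbol


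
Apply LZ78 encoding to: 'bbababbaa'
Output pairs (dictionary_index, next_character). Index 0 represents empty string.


LZ78 encoding steps:
Dictionary: {0: ''}
Step 1: w='' (idx 0), next='b' -> output (0, 'b'), add 'b' as idx 1
Step 2: w='b' (idx 1), next='a' -> output (1, 'a'), add 'ba' as idx 2
Step 3: w='ba' (idx 2), next='b' -> output (2, 'b'), add 'bab' as idx 3
Step 4: w='ba' (idx 2), next='a' -> output (2, 'a'), add 'baa' as idx 4


Encoded: [(0, 'b'), (1, 'a'), (2, 'b'), (2, 'a')]


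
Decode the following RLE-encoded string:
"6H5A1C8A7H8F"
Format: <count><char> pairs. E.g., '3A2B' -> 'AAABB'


Expanding each <count><char> pair:
  6H -> 'HHHHHH'
  5A -> 'AAAAA'
  1C -> 'C'
  8A -> 'AAAAAAAA'
  7H -> 'HHHHHHH'
  8F -> 'FFFFFFFF'

Decoded = HHHHHHAAAAACAAAAAAAAHHHHHHHFFFFFFFF


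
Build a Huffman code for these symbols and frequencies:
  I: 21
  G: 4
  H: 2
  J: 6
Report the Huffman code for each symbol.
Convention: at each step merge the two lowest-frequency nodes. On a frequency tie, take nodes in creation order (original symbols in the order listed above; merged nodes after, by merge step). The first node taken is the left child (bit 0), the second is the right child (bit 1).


Huffman tree construction:
Step 1: Merge H(2) + G(4) = 6
Step 2: Merge J(6) + (H+G)(6) = 12
Step 3: Merge (J+(H+G))(12) + I(21) = 33
Read each symbol's code off the tree from the root (left child = 0, right child = 1).

Codes:
  I: 1 (length 1)
  G: 011 (length 3)
  H: 010 (length 3)
  J: 00 (length 2)
Average code length: 51/33 = 1.5455 bits/symbol


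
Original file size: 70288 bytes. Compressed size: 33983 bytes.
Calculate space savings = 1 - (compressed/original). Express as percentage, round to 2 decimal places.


ratio = compressed/original = 33983/70288 = 0.483482
savings = 1 - ratio = 1 - 0.483482 = 0.516518
as a percentage: 0.516518 * 100 = 51.65%

Space savings = 1 - 33983/70288 = 51.65%
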